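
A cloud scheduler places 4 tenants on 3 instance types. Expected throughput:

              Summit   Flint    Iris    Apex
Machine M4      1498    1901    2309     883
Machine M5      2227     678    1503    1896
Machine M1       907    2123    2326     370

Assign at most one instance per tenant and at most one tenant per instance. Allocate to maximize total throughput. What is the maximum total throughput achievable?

Treat this as an assignment problem: match each tenant to one instance.
Optimal: Iris→Machine M4 (2309 ops/s), Summit→Machine M5 (2227 ops/s), Flint→Machine M1 (2123 ops/s) — total 2309+2227+2123 = 6659 ops/s.
Max-entry greedy (repeatedly take the single best remaining cell) gives 6454 ops/s, worse by 205.
Swapping Iris↔Flint (Iris→Machine M1 2326 ops/s, Flint→Machine M4 1901 ops/s) loses 205.

Max total: 6659 ops/s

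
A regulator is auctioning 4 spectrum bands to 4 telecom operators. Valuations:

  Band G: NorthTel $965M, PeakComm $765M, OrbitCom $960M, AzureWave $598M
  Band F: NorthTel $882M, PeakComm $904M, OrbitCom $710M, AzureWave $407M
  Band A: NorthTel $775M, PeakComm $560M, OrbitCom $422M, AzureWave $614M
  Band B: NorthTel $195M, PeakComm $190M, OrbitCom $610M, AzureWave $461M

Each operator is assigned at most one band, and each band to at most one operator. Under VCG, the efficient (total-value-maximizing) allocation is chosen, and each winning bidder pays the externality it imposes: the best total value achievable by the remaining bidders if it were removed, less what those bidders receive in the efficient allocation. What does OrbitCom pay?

OrbitCom pays $343M.

Efficient allocation: NorthTel→Band A ($775M), PeakComm→Band F ($904M), OrbitCom→Band G ($960M), AzureWave→Band B ($461M); total welfare W = $3100M.
OrbitCom receives Band G at value $960M, so the others get W − 960 = $2140M.
Without OrbitCom: best allocation of the remaining 3 bidders over all 4 bands is NorthTel→Band G ($965M), PeakComm→Band F ($904M), AzureWave→Band A ($614M), total $2483M.
VCG payment = (others' best without OrbitCom) − (others' welfare with OrbitCom) = 2483 − 2140 = $343M.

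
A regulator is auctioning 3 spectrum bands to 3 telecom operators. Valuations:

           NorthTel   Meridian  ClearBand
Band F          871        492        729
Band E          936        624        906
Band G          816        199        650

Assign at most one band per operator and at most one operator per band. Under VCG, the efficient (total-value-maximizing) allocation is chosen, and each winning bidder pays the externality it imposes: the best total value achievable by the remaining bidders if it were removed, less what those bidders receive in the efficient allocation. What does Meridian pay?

Efficient allocation: NorthTel→Band G ($816M), Meridian→Band F ($492M), ClearBand→Band E ($906M); total welfare W = $2214M.
Meridian receives Band F at value $492M, so the others get W − 492 = $1722M.
Without Meridian: best allocation of the remaining 2 bidders over all 3 bands is NorthTel→Band F ($871M), ClearBand→Band E ($906M), total $1777M.
VCG payment = (others' best without Meridian) − (others' welfare with Meridian) = 1777 − 1722 = $55M.

Meridian pays $55M.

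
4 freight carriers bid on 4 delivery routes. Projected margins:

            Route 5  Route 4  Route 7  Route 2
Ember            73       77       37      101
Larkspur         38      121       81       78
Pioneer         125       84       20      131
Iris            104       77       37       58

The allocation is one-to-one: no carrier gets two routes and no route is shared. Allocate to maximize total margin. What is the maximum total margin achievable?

Optimal: Ember→Route 4 ($77k), Larkspur→Route 7 ($81k), Pioneer→Route 2 ($131k), Iris→Route 5 ($104k) — total 77+81+131+104 = $393k.
Row-greedy (each carrier in turn takes its best remaining route) gives $384k, worse by 9.
No other one-to-one assignment exceeds $393k.

Maximum total: $393k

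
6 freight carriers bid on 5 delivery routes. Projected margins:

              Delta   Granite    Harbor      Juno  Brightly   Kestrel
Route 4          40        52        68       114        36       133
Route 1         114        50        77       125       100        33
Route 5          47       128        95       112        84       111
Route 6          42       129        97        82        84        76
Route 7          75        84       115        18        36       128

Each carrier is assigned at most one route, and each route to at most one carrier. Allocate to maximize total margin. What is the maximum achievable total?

Optimal: Kestrel→Route 4 ($133k), Delta→Route 1 ($114k), Juno→Route 5 ($112k), Granite→Route 6 ($129k), Harbor→Route 7 ($115k) — total 133+114+112+129+115 = $603k.
Max-entry greedy (repeatedly take the single best remaining cell) gives $586k, worse by 17.
Swapping Juno↔Kestrel (Juno→Route 4 $114k, Kestrel→Route 5 $111k) loses 20.

Maximum total: $603k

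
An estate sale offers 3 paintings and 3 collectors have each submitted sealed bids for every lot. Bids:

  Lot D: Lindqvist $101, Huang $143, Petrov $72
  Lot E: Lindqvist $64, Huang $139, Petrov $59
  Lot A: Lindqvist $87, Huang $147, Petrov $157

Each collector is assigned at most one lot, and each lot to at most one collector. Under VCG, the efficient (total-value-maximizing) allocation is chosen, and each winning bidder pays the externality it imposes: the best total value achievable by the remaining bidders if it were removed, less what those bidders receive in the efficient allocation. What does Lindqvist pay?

Efficient allocation: Lindqvist→Lot D ($101), Huang→Lot E ($139), Petrov→Lot A ($157); total welfare W = $397.
Lindqvist receives Lot D at value $101, so the others get W − 101 = $296.
Without Lindqvist: best allocation of the remaining 2 bidders over all 3 lots is Huang→Lot D ($143), Petrov→Lot A ($157), total $300.
VCG payment = (others' best without Lindqvist) − (others' welfare with Lindqvist) = 300 − 296 = $4.

Lindqvist pays $4.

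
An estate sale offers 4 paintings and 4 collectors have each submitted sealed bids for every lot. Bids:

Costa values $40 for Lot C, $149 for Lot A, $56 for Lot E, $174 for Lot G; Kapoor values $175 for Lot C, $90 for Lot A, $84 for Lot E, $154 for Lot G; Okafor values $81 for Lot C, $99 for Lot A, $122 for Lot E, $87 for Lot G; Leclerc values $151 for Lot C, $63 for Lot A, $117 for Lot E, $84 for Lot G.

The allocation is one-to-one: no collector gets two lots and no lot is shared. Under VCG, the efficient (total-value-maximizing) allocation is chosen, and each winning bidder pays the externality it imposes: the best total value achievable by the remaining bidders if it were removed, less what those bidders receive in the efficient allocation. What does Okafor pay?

Okafor pays $12.

Efficient allocation: Costa→Lot A ($149), Kapoor→Lot G ($154), Okafor→Lot E ($122), Leclerc→Lot C ($151); total welfare W = $576.
Okafor receives Lot E at value $122, so the others get W − 122 = $454.
Without Okafor: best allocation of the remaining 3 bidders over all 4 lots is Costa→Lot G ($174), Kapoor→Lot C ($175), Leclerc→Lot E ($117), total $466.
VCG payment = (others' best without Okafor) − (others' welfare with Okafor) = 466 − 454 = $12.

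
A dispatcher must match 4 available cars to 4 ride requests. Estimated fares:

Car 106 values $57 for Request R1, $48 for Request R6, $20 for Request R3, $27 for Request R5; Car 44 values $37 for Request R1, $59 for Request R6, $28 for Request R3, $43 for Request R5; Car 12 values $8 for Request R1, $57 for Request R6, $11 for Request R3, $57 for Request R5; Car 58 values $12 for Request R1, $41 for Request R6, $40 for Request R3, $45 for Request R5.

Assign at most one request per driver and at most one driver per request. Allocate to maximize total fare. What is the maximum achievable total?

Maximum total: $213

Optimal: Car 106→Request R1 ($57), Car 44→Request R6 ($59), Car 12→Request R5 ($57), Car 58→Request R3 ($40) — total 57+59+57+40 = $213.
Next-best assignment: Car 106→Request R1, Car 44→Request R5, Car 12→Request R6, Car 58→Request R3 = $197.
No other one-to-one assignment exceeds $213.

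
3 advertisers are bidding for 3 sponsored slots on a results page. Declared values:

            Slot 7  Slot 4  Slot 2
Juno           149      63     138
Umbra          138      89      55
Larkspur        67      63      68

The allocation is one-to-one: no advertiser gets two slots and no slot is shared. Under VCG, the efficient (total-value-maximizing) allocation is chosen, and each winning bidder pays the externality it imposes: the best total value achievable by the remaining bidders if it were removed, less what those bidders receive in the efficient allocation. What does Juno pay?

Juno pays $5.

Efficient allocation: Juno→Slot 2 ($138), Umbra→Slot 7 ($138), Larkspur→Slot 4 ($63); total welfare W = $339.
Juno receives Slot 2 at value $138, so the others get W − 138 = $201.
Without Juno: best allocation of the remaining 2 bidders over all 3 slots is Umbra→Slot 7 ($138), Larkspur→Slot 2 ($68), total $206.
VCG payment = (others' best without Juno) − (others' welfare with Juno) = 206 − 201 = $5.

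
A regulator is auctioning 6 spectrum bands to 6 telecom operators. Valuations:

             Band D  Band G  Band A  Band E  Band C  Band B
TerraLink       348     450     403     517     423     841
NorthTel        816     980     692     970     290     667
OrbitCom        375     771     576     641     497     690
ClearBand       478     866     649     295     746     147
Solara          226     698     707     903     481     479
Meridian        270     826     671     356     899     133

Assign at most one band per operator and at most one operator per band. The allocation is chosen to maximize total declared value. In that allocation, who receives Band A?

OrbitCom receives Band A.

Optimal: TerraLink→Band B ($841M), NorthTel→Band D ($816M), OrbitCom→Band A ($576M), ClearBand→Band G ($866M), Solara→Band E ($903M), Meridian→Band C ($899M) — total 841+816+576+866+903+899 = $4901M.
OrbitCom's own top band is Band G ($771M), but forcing OrbitCom→Band G and reassigning the rest optimally gives only $4879M — worse by 22.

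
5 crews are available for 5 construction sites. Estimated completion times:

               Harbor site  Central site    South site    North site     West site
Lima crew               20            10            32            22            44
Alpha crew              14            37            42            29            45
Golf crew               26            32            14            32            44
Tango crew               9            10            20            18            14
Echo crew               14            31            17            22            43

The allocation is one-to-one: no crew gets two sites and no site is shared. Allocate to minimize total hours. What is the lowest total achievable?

This is a one-to-one assignment (minimum-cost bipartite matching).
Optimal: Lima crew→Central site (10 hours), Alpha crew→Harbor site (14 hours), Golf crew→South site (14 hours), Tango crew→West site (14 hours), Echo crew→North site (22 hours) — total 10+14+14+14+22 = 74 hours.
Column-greedy (each site in turn goes to its cheapest remaining crew) gives 100 hours, worse by 26.
Next-best assignment: Lima crew→Central site, Alpha crew→North site, Golf crew→South site, Tango crew→West site, Echo crew→Harbor site = 81 hours.
Swapping Alpha crew↔Lima crew (Alpha crew→Central site 37 hours, Lima crew→Harbor site 20 hours) adds 33.

Min total: 74 hours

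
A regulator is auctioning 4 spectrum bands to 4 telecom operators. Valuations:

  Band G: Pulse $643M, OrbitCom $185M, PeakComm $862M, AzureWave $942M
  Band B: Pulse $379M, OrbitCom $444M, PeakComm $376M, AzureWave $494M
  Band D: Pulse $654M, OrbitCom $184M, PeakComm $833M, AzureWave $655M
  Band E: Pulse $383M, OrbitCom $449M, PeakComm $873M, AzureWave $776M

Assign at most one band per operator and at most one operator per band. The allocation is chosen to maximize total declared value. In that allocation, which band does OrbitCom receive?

OrbitCom receives Band B.

This is a one-to-one assignment (maximum-weight bipartite matching).
Optimal: Pulse→Band D ($654M), OrbitCom→Band B ($444M), PeakComm→Band E ($873M), AzureWave→Band G ($942M) — total 654+444+873+942 = $2913M.
Column-greedy (each band in turn goes to its best remaining operator) gives $2602M, worse by 311.
Swapping OrbitCom↔PeakComm (OrbitCom→Band E $449M, PeakComm→Band B $376M) loses 492.
OrbitCom's own top band is Band E ($449M), but forcing OrbitCom→Band E and reassigning the rest optimally gives only $2603M — worse by 310.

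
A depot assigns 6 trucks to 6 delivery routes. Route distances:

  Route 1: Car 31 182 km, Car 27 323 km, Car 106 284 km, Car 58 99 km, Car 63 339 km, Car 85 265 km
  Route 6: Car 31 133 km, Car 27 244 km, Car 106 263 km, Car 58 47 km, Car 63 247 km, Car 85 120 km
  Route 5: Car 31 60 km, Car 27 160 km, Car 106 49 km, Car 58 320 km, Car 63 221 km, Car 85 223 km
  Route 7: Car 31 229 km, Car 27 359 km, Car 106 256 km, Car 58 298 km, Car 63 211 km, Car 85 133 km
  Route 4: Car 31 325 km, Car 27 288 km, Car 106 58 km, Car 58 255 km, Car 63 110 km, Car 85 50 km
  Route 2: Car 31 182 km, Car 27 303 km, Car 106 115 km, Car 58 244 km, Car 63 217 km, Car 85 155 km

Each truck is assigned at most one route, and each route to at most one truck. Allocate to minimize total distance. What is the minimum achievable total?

Optimal: Car 31→Route 1 (182 km), Car 27→Route 5 (160 km), Car 106→Route 2 (115 km), Car 58→Route 6 (47 km), Car 63→Route 4 (110 km), Car 85→Route 7 (133 km) — total 182+160+115+47+110+133 = 747 km.
Next-best assignment: Car 31→Route 6, Car 27→Route 5, Car 106→Route 2, Car 58→Route 1, Car 63→Route 4, Car 85→Route 7 = 750 km.
No other one-to-one assignment undercuts 747 km.

Minimum total: 747 km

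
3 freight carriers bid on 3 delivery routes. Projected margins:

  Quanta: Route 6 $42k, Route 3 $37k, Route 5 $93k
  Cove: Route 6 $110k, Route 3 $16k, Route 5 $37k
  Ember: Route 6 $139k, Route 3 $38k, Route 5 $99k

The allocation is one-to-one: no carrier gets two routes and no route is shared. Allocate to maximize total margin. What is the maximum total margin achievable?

This is a one-to-one assignment (maximum-weight bipartite matching).
Optimal: Quanta→Route 5 ($93k), Cove→Route 3 ($16k), Ember→Route 6 ($139k) — total 93+16+139 = $248k.
Column-greedy (each route in turn goes to its best remaining carrier) gives $213k, worse by 35.
Next-best assignment: Quanta→Route 3, Cove→Route 6, Ember→Route 5 = $246k.
Checked against all permutations: $248k is optimal.

Maximum total: $248k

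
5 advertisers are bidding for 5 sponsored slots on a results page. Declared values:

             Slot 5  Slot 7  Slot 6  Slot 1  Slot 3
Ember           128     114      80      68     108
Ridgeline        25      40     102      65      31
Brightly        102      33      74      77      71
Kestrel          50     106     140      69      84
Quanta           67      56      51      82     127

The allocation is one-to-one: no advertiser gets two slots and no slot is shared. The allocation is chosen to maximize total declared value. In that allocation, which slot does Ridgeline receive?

Ridgeline receives Slot 1.

Optimal: Ember→Slot 7 ($114), Ridgeline→Slot 1 ($65), Brightly→Slot 5 ($102), Kestrel→Slot 6 ($140), Quanta→Slot 3 ($127) — total 114+65+102+140+127 = $548.
Row-greedy (each advertiser in turn takes its best remaining slot) gives $540, worse by 8.
Checked against all permutations: $548 is optimal.
Ridgeline's own top slot is Slot 6 ($102), but forcing Ridgeline→Slot 6 and reassigning the rest optimally gives only $540 — worse by 8.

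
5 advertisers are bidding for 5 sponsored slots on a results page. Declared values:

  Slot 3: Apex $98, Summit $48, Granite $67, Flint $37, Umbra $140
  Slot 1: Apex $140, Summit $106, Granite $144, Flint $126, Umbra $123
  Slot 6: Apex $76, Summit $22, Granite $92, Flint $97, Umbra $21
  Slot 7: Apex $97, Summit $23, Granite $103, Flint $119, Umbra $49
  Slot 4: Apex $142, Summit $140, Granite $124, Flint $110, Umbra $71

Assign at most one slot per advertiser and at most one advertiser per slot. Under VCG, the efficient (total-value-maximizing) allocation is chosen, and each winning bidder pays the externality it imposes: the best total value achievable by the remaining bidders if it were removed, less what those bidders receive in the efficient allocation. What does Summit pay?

Efficient allocation: Apex→Slot 1 ($140), Summit→Slot 4 ($140), Granite→Slot 6 ($92), Flint→Slot 7 ($119), Umbra→Slot 3 ($140); total welfare W = $631.
Summit receives Slot 4 at value $140, so the others get W − 140 = $491.
Without Summit: best allocation of the remaining 4 bidders over all 5 slots is Apex→Slot 4 ($142), Granite→Slot 1 ($144), Flint→Slot 7 ($119), Umbra→Slot 3 ($140), total $545.
VCG payment = (others' best without Summit) − (others' welfare with Summit) = 545 − 491 = $54.

Summit pays $54.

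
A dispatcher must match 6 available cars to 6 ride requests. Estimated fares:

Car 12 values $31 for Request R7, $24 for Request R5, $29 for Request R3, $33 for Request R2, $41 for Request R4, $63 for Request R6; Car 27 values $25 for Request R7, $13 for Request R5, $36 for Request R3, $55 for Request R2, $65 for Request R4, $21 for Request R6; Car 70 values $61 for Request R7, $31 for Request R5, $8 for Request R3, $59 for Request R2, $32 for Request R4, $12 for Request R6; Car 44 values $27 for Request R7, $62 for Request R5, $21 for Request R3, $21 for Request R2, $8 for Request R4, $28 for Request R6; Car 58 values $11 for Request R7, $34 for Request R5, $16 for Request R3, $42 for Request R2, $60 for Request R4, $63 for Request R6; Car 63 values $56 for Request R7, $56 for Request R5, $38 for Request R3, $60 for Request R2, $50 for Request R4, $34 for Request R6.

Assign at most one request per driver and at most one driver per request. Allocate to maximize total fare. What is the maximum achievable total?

This is a one-to-one assignment (maximum-weight bipartite matching).
Optimal: Car 12→Request R6 ($63), Car 27→Request R3 ($36), Car 70→Request R7 ($61), Car 44→Request R5 ($62), Car 58→Request R4 ($60), Car 63→Request R2 ($60) — total 63+36+61+62+60+60 = $342.
Row-greedy (each driver in turn takes its best remaining request) gives $331, worse by 11.
Swapping Car 44↔Car 70 (Car 44→Request R7 $27, Car 70→Request R5 $31) loses 65.
Checked against all permutations: $342 is optimal.

Maximum total: $342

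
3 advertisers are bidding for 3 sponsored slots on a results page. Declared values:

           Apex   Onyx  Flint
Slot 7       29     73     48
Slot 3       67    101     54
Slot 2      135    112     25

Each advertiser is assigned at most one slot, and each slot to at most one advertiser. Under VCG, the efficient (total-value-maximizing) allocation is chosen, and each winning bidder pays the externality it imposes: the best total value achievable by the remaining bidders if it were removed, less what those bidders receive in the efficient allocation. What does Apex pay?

Efficient allocation: Apex→Slot 2 ($135), Onyx→Slot 3 ($101), Flint→Slot 7 ($48); total welfare W = $284.
Apex receives Slot 2 at value $135, so the others get W − 135 = $149.
Without Apex: best allocation of the remaining 2 bidders over all 3 slots is Onyx→Slot 2 ($112), Flint→Slot 3 ($54), total $166.
VCG payment = (others' best without Apex) − (others' welfare with Apex) = 166 − 149 = $17.

Apex pays $17.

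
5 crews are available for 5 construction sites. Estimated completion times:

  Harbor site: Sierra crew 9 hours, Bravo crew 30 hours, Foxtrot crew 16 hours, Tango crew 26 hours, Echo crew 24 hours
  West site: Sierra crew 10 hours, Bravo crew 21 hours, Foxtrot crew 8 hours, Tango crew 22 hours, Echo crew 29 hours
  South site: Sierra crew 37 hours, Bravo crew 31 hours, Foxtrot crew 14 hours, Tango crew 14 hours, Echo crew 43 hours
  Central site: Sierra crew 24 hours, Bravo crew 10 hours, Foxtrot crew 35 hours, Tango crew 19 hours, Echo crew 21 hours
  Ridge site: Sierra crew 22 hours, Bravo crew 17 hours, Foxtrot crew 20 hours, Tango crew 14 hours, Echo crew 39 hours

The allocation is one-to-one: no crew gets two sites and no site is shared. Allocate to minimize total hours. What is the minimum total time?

Min total: 69 hours

Optimal: Sierra crew→Harbor site (9 hours), Bravo crew→Ridge site (17 hours), Foxtrot crew→West site (8 hours), Tango crew→South site (14 hours), Echo crew→Central site (21 hours) — total 9+17+8+14+21 = 69 hours.
Column-greedy (each site in turn goes to its cheapest remaining crew) gives 80 hours, worse by 11.
Next-best assignment: Sierra crew→West site, Bravo crew→Central site, Foxtrot crew→South site, Tango crew→Ridge site, Echo crew→Harbor site = 72 hours.
Checked against all permutations: 69 hours is optimal.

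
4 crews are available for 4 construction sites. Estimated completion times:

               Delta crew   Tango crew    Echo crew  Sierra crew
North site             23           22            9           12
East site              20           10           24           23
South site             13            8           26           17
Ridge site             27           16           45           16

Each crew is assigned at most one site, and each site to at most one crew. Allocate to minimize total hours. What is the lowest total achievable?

Optimal: Delta crew→South site (13 hours), Tango crew→East site (10 hours), Echo crew→North site (9 hours), Sierra crew→Ridge site (16 hours) — total 13+10+9+16 = 48 hours.
Min-entry greedy (repeatedly take the single cheapest remaining cell) gives 53 hours, worse by 5.
Swapping Delta crew↔Tango crew (Delta crew→East site 20 hours, Tango crew→South site 8 hours) adds 5.

Minimum total: 48 hours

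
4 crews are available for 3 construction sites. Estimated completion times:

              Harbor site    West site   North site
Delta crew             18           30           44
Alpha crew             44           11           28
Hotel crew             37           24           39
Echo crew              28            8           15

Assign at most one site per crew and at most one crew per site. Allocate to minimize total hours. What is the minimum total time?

Minimum total: 44 hours

This is a one-to-one assignment (minimum-cost bipartite matching).
Optimal: Delta crew→Harbor site (18 hours), Alpha crew→West site (11 hours), Echo crew→North site (15 hours) — total 18+11+15 = 44 hours.
Row-greedy (each crew in turn takes its cheapest remaining site) gives 68 hours, worse by 24.
Next-best assignment: Delta crew→Harbor site, Echo crew→West site, Alpha crew→North site = 54 hours.
Swapping Delta crew↔Echo crew (Delta crew→North site 44 hours, Echo crew→Harbor site 28 hours) adds 39.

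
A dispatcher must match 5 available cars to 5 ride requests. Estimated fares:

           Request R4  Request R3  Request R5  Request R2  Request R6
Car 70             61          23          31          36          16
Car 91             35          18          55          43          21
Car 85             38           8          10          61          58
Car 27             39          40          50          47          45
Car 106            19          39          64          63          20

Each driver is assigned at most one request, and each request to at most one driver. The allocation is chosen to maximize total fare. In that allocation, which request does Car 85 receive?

This is the linear assignment problem.
Optimal: Car 70→Request R4 ($61), Car 91→Request R5 ($55), Car 85→Request R6 ($58), Car 27→Request R3 ($40), Car 106→Request R2 ($63) — total 61+55+58+40+63 = $277.
Column-greedy (each request in turn goes to its best remaining driver) gives $247, worse by 30.
Car 85's own top request is Request R2 ($61), but forcing Car 85→Request R2 and reassigning the rest optimally gives only $261 — worse by 16.

Car 85 receives Request R6.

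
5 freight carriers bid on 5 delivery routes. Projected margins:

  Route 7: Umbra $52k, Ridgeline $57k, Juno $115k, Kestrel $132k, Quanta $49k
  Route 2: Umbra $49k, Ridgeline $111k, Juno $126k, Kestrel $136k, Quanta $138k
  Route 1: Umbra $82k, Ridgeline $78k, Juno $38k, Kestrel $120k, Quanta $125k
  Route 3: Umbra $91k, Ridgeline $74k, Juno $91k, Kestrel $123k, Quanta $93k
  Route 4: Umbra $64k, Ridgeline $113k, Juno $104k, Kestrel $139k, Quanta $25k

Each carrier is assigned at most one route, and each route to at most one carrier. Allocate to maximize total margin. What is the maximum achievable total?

Optimal: Umbra→Route 3 ($91k), Ridgeline→Route 4 ($113k), Juno→Route 2 ($126k), Kestrel→Route 7 ($132k), Quanta→Route 1 ($125k) — total 91+113+126+132+125 = $587k.
Max-entry greedy (repeatedly take the single best remaining cell) gives $561k, worse by 26.
Checked against all permutations: $587k is optimal.

Maximum total: $587k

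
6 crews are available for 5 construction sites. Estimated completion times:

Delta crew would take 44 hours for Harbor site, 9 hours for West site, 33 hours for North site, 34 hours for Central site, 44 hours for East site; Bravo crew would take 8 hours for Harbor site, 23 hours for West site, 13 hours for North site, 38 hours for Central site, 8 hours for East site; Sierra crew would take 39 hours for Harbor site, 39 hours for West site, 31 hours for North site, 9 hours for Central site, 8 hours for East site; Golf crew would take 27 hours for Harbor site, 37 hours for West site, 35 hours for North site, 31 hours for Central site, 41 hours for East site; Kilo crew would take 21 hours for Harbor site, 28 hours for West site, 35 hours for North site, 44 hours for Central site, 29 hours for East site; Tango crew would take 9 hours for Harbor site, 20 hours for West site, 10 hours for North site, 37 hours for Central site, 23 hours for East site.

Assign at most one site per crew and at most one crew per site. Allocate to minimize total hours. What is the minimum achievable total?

Min total: 57 hours

Optimal: Kilo crew→Harbor site (21 hours), Delta crew→West site (9 hours), Tango crew→North site (10 hours), Sierra crew→Central site (9 hours), Bravo crew→East site (8 hours) — total 21+9+10+9+8 = 57 hours.
Column-greedy (each site in turn goes to its cheapest remaining crew) gives 65 hours, worse by 8.
Next-best assignment: Golf crew→Harbor site, Delta crew→West site, Tango crew→North site, Sierra crew→Central site, Bravo crew→East site = 63 hours.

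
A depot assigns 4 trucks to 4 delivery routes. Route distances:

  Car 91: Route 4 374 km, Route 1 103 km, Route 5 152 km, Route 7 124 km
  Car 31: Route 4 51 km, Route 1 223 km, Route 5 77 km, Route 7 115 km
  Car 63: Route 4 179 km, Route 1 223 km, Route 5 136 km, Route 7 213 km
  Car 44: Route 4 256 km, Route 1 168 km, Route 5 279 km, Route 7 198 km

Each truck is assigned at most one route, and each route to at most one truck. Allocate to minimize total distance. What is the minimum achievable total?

Optimal: Car 91→Route 7 (124 km), Car 31→Route 4 (51 km), Car 63→Route 5 (136 km), Car 44→Route 1 (168 km) — total 124+51+136+168 = 479 km.
Min-entry greedy (repeatedly take the single cheapest remaining cell) gives 488 km, worse by 9.
Next-best assignment: Car 91→Route 1, Car 31→Route 4, Car 63→Route 5, Car 44→Route 7 = 488 km.
Swapping Car 63↔Car 44 (Car 63→Route 1 223 km, Car 44→Route 5 279 km) adds 198.
Checked against all permutations: 479 km is optimal.

Min total: 479 km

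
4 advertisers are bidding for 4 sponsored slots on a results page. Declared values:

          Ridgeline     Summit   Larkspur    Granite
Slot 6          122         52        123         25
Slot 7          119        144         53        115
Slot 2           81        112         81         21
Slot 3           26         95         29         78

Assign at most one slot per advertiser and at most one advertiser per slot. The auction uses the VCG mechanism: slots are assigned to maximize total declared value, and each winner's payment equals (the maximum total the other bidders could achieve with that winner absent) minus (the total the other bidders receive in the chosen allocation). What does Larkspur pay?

Larkspur pays $40.

Efficient allocation: Ridgeline→Slot 7 ($119), Summit→Slot 2 ($112), Larkspur→Slot 6 ($123), Granite→Slot 3 ($78); total welfare W = $432.
Larkspur receives Slot 6 at value $123, so the others get W − 123 = $309.
Without Larkspur: best allocation of the remaining 3 bidders over all 4 slots is Ridgeline→Slot 6 ($122), Summit→Slot 2 ($112), Granite→Slot 7 ($115), total $349.
VCG payment = (others' best without Larkspur) − (others' welfare with Larkspur) = 349 − 309 = $40.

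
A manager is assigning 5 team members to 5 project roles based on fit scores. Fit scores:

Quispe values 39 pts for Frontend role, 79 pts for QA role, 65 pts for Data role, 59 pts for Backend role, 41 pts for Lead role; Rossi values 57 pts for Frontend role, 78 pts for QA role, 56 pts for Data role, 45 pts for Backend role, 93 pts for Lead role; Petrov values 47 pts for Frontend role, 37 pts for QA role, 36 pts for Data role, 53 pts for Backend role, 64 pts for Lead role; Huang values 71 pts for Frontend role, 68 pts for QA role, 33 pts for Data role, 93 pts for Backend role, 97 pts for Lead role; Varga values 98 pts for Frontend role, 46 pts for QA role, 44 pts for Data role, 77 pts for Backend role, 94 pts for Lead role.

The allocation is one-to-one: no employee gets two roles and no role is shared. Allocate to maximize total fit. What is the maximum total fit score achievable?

Optimal: Quispe→QA role (79 pts), Rossi→Lead role (93 pts), Petrov→Data role (36 pts), Huang→Backend role (93 pts), Varga→Frontend role (98 pts) — total 79+93+36+93+98 = 399 pts.
Row-greedy (each employee in turn takes its best remaining role) gives 340 pts, worse by 59.
Next-best assignment: Quispe→Data role, Rossi→QA role, Petrov→Lead role, Huang→Backend role, Varga→Frontend role = 398 pts.
No other one-to-one assignment exceeds 399 pts.

Max total: 399 pts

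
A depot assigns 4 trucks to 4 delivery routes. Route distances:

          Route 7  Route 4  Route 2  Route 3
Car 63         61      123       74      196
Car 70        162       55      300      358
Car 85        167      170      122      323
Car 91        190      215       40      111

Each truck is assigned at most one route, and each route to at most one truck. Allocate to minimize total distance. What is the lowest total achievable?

Minimum total: 349 km

Optimal: Car 63→Route 7 (61 km), Car 70→Route 4 (55 km), Car 85→Route 2 (122 km), Car 91→Route 3 (111 km) — total 61+55+122+111 = 349 km.
Column-greedy (each route in turn goes to its cheapest remaining truck) gives 479 km, worse by 130.
Swapping Car 85↔Car 63 (Car 85→Route 7 167 km, Car 63→Route 2 74 km) adds 58.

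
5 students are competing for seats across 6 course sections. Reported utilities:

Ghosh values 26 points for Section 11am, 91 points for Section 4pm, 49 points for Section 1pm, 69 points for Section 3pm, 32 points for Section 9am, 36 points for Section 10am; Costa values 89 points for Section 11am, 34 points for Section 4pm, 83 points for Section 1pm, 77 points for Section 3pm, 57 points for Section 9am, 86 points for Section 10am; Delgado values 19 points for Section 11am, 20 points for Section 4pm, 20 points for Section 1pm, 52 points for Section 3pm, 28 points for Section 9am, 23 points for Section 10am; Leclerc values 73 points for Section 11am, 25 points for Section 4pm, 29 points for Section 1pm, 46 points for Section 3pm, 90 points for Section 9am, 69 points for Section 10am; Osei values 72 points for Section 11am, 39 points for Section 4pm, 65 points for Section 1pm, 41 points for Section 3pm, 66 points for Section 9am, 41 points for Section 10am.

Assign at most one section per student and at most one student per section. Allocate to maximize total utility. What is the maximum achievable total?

Maximum total: 391 points

Optimal: Ghosh→Section 4pm (91 points), Costa→Section 10am (86 points), Delgado→Section 3pm (52 points), Leclerc→Section 9am (90 points), Osei→Section 11am (72 points) — total 91+86+52+90+72 = 391 points.
Column-greedy (each section in turn goes to its best remaining student) gives 387 points, worse by 4.
Next-best assignment: Ghosh→Section 4pm, Costa→Section 1pm, Delgado→Section 3pm, Leclerc→Section 9am, Osei→Section 11am = 388 points.
Swapping Leclerc↔Costa (Leclerc→Section 10am 69 points, Costa→Section 9am 57 points) loses 50.
Every other assignment is strictly worse.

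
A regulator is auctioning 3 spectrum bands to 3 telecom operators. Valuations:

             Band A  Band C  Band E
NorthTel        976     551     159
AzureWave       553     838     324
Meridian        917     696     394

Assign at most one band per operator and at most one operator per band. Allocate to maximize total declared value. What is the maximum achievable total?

This is the linear assignment problem.
Optimal: NorthTel→Band A ($976M), AzureWave→Band C ($838M), Meridian→Band E ($394M) — total 976+838+394 = $2208M.
Next-best assignment: NorthTel→Band A, AzureWave→Band E, Meridian→Band C = $1996M.
Every other assignment is strictly worse.

Maximum total: $2208M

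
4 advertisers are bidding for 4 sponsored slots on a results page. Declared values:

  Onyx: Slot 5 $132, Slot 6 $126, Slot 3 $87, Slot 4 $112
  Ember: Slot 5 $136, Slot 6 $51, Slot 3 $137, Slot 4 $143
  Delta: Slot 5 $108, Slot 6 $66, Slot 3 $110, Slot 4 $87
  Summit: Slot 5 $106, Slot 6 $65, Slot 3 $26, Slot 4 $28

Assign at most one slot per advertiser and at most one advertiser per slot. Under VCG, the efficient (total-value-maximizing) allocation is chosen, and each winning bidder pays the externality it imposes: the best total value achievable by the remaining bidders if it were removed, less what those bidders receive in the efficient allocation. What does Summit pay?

Summit pays $6.

Efficient allocation: Onyx→Slot 6 ($126), Ember→Slot 4 ($143), Delta→Slot 3 ($110), Summit→Slot 5 ($106); total welfare W = $485.
Summit receives Slot 5 at value $106, so the others get W − 106 = $379.
Without Summit: best allocation of the remaining 3 bidders over all 4 slots is Onyx→Slot 5 ($132), Ember→Slot 4 ($143), Delta→Slot 3 ($110), total $385.
VCG payment = (others' best without Summit) − (others' welfare with Summit) = 385 − 379 = $6.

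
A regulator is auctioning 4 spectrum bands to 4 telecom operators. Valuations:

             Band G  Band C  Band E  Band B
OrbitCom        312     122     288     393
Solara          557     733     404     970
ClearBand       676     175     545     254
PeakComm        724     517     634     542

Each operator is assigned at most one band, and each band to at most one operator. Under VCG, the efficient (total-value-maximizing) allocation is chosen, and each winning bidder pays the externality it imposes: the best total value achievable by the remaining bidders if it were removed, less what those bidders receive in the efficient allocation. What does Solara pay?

Efficient allocation: OrbitCom→Band E ($288M), Solara→Band B ($970M), ClearBand→Band G ($676M), PeakComm→Band C ($517M); total welfare W = $2451M.
Solara receives Band B at value $970M, so the others get W − 970 = $1481M.
Without Solara: best allocation of the remaining 3 bidders over all 4 bands is OrbitCom→Band B ($393M), ClearBand→Band G ($676M), PeakComm→Band E ($634M), total $1703M.
VCG payment = (others' best without Solara) − (others' welfare with Solara) = 1703 − 1481 = $222M.

Solara pays $222M.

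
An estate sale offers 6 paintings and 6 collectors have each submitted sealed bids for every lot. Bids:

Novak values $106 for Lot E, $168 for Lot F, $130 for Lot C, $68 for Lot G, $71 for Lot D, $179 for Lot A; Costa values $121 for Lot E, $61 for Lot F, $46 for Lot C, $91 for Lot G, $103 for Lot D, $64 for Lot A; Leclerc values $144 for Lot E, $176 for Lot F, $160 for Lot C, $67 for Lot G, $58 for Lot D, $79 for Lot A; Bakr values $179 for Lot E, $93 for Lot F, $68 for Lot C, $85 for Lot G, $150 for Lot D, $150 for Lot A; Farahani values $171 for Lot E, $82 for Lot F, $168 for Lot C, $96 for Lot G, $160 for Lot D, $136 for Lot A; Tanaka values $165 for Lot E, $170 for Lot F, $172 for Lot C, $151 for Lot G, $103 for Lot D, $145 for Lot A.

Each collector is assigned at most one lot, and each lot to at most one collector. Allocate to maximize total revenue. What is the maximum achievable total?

Maximum total: $957

Optimal: Novak→Lot A ($179), Costa→Lot G ($91), Leclerc→Lot F ($176), Bakr→Lot E ($179), Farahani→Lot D ($160), Tanaka→Lot C ($172) — total 179+91+176+179+160+172 = $957.
Column-greedy (each lot in turn goes to its best remaining collector) gives $905, worse by 52.
Swapping Farahani↔Tanaka (Farahani→Lot C $168, Tanaka→Lot D $103) loses 61.
Every other assignment is strictly worse.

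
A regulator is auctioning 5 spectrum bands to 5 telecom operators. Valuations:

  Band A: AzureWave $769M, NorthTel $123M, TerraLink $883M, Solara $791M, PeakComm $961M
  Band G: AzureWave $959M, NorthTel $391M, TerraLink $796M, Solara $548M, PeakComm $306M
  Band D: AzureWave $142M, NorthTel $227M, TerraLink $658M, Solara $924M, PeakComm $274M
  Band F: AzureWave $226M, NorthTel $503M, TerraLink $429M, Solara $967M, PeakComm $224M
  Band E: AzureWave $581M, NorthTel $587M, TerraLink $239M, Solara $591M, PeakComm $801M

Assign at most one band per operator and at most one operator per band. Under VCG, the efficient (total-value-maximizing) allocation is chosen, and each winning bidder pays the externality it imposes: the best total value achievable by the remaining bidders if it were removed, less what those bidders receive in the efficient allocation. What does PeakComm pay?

Efficient allocation: AzureWave→Band G ($959M), NorthTel→Band E ($587M), TerraLink→Band D ($658M), Solara→Band F ($967M), PeakComm→Band A ($961M); total welfare W = $4132M.
PeakComm receives Band A at value $961M, so the others get W − 961 = $3171M.
Without PeakComm: best allocation of the remaining 4 bidders over all 5 bands is AzureWave→Band G ($959M), NorthTel→Band E ($587M), TerraLink→Band A ($883M), Solara→Band F ($967M), total $3396M.
VCG payment = (others' best without PeakComm) − (others' welfare with PeakComm) = 3396 − 3171 = $225M.

PeakComm pays $225M.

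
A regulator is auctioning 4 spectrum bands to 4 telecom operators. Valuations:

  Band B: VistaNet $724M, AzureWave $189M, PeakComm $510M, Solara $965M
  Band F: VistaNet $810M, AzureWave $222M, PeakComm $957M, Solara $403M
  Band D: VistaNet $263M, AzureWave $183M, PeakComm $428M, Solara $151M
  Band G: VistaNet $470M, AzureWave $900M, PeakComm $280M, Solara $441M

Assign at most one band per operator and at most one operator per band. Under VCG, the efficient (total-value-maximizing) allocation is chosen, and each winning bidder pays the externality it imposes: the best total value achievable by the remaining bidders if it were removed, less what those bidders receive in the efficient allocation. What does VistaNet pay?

Efficient allocation: VistaNet→Band F ($810M), AzureWave→Band G ($900M), PeakComm→Band D ($428M), Solara→Band B ($965M); total welfare W = $3103M.
VistaNet receives Band F at value $810M, so the others get W − 810 = $2293M.
Without VistaNet: best allocation of the remaining 3 bidders over all 4 bands is AzureWave→Band G ($900M), PeakComm→Band F ($957M), Solara→Band B ($965M), total $2822M.
VCG payment = (others' best without VistaNet) − (others' welfare with VistaNet) = 2822 − 2293 = $529M.

VistaNet pays $529M.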